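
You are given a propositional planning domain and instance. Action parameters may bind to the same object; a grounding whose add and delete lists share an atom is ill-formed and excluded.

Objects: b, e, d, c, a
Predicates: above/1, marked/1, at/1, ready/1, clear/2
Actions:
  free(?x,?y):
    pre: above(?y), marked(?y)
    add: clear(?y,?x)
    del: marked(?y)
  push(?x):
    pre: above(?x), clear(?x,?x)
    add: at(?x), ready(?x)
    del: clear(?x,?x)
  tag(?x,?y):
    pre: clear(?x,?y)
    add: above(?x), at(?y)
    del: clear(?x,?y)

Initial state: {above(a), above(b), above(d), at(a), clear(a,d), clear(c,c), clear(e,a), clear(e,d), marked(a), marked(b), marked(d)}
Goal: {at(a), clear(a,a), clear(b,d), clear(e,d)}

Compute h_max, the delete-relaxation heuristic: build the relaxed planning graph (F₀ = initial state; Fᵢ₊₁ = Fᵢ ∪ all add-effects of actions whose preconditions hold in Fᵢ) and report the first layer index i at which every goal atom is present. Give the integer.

F0 = init (11 atoms)
F1 = F0 ∪ {above(c), above(e), at(c), at(d), clear(a,a), clear(a,b), clear(a,c), clear(a,e), clear(b,a), clear(b,b), clear(b,c), clear(b,d), clear(b,e), clear(d,a), clear(d,b), clear(d,c), clear(d,d), clear(d,e)}  (29 atoms)
goal ⊆ F1  ⇒  h_max = 1

1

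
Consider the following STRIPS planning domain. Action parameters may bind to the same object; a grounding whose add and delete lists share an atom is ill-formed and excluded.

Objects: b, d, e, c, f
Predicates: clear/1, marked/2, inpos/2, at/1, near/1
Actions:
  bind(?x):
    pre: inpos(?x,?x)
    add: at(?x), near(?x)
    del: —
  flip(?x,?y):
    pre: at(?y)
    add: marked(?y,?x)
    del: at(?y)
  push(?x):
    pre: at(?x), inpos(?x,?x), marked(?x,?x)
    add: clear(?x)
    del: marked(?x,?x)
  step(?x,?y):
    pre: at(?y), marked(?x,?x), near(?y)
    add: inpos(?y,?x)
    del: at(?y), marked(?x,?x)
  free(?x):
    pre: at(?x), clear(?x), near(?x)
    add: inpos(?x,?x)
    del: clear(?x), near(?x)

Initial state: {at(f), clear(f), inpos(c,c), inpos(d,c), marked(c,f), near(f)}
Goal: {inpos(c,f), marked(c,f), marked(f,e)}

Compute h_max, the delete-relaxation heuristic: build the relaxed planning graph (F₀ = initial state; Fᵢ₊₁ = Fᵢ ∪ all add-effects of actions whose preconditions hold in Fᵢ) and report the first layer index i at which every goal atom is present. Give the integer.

2

F0 = init (6 atoms)
F1 = F0 ∪ {at(c), inpos(f,f), marked(f,b), marked(f,c), marked(f,d), marked(f,e), marked(f,f), near(c)}  (14 atoms)
F2 = F1 ∪ {inpos(c,f), marked(c,b), marked(c,c), marked(c,d), marked(c,e)}  (19 atoms)
goal ⊆ F2  ⇒  h_max = 2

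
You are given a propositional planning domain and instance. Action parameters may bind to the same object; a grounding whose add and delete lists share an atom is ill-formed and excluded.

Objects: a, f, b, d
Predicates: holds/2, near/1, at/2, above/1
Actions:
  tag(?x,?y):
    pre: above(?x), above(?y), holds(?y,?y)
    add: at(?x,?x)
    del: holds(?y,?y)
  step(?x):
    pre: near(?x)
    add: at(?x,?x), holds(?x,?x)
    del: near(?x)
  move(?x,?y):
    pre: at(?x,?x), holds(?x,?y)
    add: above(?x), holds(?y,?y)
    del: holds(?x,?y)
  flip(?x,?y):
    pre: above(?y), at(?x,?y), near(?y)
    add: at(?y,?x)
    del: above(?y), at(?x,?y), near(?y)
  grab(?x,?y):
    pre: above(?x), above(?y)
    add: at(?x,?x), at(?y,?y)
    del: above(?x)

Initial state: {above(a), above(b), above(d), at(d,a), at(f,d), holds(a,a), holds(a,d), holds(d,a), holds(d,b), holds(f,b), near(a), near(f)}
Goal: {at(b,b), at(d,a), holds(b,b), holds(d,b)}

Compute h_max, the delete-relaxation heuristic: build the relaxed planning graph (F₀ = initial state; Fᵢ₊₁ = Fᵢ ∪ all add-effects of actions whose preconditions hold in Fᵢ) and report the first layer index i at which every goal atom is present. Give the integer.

F0 = init (12 atoms)
F1 = F0 ∪ {at(a,a), at(a,d), at(b,b), at(d,d), at(f,f), holds(f,f)}  (18 atoms)
F2 = F1 ∪ {above(f), holds(b,b), holds(d,d)}  (21 atoms)
goal ⊆ F2  ⇒  h_max = 2

2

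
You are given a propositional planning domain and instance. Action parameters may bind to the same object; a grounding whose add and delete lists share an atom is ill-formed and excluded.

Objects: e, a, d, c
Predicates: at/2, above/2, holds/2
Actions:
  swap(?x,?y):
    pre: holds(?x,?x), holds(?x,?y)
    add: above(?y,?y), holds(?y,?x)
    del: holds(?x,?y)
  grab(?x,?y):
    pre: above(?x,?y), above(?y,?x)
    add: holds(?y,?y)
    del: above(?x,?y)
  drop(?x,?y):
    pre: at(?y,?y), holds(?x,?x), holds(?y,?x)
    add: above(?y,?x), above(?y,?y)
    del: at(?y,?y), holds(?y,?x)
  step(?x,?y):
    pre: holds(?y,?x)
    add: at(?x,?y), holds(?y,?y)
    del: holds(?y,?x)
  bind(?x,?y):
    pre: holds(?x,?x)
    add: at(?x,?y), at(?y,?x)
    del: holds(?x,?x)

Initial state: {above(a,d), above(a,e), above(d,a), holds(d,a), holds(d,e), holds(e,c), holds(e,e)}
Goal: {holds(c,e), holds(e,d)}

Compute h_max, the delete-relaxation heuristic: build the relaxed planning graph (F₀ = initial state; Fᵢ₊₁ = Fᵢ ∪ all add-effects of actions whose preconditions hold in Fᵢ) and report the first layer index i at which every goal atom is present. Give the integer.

F0 = init (7 atoms)
F1 = F0 ∪ {above(c,c), at(a,d), at(a,e), at(c,e), at(d,e), at(e,a), at(e,c), at(e,d), at(e,e), holds(a,a), holds(c,e), holds(d,d)}  (19 atoms)
F2 = F1 ∪ {above(a,a), above(e,e), at(a,a), at(a,c), at(c,a), at(c,d), at(d,a), at(d,c), at(d,d), holds(a,d), holds(c,c), holds(e,d)}  (31 atoms)
goal ⊆ F2  ⇒  h_max = 2

2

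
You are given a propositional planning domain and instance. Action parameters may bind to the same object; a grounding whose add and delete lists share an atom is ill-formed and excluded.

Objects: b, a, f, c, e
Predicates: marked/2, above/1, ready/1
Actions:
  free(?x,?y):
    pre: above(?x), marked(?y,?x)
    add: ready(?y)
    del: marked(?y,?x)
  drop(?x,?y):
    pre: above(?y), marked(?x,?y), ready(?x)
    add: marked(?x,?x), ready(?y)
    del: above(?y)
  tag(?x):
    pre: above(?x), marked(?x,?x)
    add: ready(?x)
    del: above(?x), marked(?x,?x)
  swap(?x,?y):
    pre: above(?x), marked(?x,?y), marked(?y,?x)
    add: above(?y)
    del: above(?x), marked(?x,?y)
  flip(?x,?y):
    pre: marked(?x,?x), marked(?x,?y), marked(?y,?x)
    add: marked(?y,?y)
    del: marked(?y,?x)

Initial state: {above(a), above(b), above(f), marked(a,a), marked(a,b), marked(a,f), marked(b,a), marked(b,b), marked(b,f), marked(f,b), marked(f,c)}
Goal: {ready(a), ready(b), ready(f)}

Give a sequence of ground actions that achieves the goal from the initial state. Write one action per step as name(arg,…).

1. free(b,b)  →  {above(a), above(b), above(f), marked(a,a), marked(a,b), marked(a,f), marked(b,a), marked(b,f), marked(f,b), marked(f,c), ready(b)}
2. free(b,a)  →  {above(a), above(b), above(f), marked(a,a), marked(a,f), marked(b,a), marked(b,f), marked(f,b), marked(f,c), ready(a), ready(b)}
3. free(b,f)  →  {above(a), above(b), above(f), marked(a,a), marked(a,f), marked(b,a), marked(b,f), marked(f,c), ready(a), ready(b), ready(f)}

free(b,b); free(b,a); free(b,f)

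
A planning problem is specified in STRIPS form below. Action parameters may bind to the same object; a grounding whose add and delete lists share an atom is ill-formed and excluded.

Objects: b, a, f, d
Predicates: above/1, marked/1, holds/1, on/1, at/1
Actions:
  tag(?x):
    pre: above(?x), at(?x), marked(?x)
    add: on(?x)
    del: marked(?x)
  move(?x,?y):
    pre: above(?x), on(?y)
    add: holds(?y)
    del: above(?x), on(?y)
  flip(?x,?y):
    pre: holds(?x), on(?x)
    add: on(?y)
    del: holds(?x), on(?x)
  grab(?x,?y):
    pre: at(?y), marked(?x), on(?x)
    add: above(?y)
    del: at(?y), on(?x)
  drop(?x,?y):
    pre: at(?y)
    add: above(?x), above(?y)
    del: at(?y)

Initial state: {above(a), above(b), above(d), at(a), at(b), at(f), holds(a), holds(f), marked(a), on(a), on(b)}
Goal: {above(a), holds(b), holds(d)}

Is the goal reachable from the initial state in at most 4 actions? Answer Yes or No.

1. move(b,b)  →  {above(a), above(d), at(a), at(b), at(f), holds(a), holds(b), holds(f), marked(a), on(a)}
2. flip(a,d)  →  {above(a), above(d), at(a), at(b), at(f), holds(b), holds(f), marked(a), on(d)}
3. move(d,d)  →  {above(a), at(a), at(b), at(f), holds(b), holds(d), holds(f), marked(a)}
optimal plan length = 3; 3 ≤ 4

Yes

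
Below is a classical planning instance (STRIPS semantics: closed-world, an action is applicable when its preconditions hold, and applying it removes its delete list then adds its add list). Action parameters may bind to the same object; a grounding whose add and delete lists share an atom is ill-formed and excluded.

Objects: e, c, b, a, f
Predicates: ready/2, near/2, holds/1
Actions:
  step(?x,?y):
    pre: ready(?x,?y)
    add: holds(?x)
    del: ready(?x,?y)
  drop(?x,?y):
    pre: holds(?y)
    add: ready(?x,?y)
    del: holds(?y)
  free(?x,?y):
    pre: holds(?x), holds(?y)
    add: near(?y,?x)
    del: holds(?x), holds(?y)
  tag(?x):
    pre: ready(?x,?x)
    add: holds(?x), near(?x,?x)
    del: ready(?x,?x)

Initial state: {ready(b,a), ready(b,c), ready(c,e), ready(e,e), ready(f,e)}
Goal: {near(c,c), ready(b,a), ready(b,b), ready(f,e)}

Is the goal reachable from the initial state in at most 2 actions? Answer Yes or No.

No

1. step(c,e)  →  {holds(c), ready(b,a), ready(b,c), ready(e,e), ready(f,e)}
2. step(b,c)  →  {holds(b), holds(c), ready(b,a), ready(e,e), ready(f,e)}
3. drop(b,b)  →  {holds(c), ready(b,a), ready(b,b), ready(e,e), ready(f,e)}
4. free(c,c)  →  {near(c,c), ready(b,a), ready(b,b), ready(e,e), ready(f,e)}
optimal plan length = 4; 4 > 2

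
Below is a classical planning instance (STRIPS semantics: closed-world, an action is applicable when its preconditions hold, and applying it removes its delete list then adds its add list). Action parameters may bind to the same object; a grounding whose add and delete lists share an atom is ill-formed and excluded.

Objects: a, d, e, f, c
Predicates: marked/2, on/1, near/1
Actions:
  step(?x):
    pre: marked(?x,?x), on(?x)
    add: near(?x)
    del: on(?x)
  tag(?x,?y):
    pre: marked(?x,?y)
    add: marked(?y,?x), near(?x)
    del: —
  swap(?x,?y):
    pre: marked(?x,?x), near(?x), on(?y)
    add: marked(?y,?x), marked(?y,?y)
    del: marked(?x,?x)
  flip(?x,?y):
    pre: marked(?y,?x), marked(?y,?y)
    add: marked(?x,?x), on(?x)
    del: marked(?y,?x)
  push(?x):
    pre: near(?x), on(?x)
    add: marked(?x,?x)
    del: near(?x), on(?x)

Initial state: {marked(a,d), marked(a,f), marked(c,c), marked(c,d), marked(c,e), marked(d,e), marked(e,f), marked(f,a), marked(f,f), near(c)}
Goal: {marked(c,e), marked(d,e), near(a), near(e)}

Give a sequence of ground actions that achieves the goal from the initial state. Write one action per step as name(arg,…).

1. tag(a,d)  →  {marked(a,d), marked(a,f), marked(c,c), marked(c,d), marked(c,e), marked(d,a), marked(d,e), marked(e,f), marked(f,a), marked(f,f), near(a), near(c)}
2. tag(e,f)  →  {marked(a,d), marked(a,f), marked(c,c), marked(c,d), marked(c,e), marked(d,a), marked(d,e), marked(e,f), marked(f,a), marked(f,e), marked(f,f), near(a), near(c), near(e)}

tag(a,d); tag(e,f)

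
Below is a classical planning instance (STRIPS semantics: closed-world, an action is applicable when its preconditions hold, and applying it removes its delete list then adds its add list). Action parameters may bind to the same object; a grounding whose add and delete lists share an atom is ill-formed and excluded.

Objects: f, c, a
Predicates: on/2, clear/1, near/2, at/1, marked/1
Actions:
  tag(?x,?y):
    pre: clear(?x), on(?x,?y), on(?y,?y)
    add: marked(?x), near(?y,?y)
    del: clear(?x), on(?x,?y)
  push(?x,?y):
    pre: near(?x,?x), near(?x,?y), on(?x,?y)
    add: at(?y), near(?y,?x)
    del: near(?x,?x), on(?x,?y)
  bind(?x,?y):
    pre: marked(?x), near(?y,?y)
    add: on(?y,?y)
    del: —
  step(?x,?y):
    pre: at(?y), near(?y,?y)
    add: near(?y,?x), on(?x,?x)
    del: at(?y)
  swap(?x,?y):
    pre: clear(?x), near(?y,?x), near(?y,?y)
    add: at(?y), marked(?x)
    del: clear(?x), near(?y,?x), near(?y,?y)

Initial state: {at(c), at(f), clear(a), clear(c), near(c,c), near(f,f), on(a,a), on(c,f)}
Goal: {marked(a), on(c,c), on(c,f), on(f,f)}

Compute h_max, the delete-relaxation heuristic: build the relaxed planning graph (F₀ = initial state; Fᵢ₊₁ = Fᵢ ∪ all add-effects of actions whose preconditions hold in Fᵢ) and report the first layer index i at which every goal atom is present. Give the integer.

F0 = init (8 atoms)
F1 = F0 ∪ {marked(a), marked(c), near(a,a), near(c,a), near(c,f), near(f,a), near(f,c), on(c,c), on(f,f)}  (17 atoms)
goal ⊆ F1  ⇒  h_max = 1

1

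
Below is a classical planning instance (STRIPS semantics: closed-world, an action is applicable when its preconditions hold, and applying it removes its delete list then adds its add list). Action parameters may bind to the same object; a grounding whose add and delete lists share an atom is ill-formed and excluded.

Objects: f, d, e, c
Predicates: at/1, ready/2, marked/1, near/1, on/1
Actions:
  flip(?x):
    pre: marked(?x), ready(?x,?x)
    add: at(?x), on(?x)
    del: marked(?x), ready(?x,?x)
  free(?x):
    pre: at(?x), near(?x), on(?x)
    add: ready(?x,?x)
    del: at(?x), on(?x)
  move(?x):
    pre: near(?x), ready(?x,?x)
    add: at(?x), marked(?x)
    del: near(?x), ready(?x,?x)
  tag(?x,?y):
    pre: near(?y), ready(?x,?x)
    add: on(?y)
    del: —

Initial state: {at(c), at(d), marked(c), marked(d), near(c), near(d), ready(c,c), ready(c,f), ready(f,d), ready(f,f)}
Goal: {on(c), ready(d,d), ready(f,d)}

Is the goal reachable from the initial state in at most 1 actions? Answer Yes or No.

1. flip(c)  →  {at(c), at(d), marked(d), near(c), near(d), on(c), ready(c,f), ready(f,d), ready(f,f)}
2. tag(f,d)  →  {at(c), at(d), marked(d), near(c), near(d), on(c), on(d), ready(c,f), ready(f,d), ready(f,f)}
3. free(d)  →  {at(c), marked(d), near(c), near(d), on(c), ready(c,f), ready(d,d), ready(f,d), ready(f,f)}
optimal plan length = 3; 3 > 1

No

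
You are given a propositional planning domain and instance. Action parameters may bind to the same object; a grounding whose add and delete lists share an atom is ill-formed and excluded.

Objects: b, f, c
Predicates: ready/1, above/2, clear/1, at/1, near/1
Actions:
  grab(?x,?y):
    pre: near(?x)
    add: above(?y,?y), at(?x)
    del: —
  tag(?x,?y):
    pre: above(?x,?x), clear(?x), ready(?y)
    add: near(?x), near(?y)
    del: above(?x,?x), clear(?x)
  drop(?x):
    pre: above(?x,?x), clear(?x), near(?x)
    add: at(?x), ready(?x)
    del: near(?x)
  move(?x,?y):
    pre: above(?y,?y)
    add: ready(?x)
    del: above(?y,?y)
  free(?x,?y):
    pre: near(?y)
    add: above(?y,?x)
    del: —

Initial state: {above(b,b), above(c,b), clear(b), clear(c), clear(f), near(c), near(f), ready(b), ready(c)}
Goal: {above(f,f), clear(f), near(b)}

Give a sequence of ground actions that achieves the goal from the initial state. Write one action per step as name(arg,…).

1. grab(f,f)  →  {above(b,b), above(c,b), above(f,f), at(f), clear(b), clear(c), clear(f), near(c), near(f), ready(b), ready(c)}
2. tag(b,b)  →  {above(c,b), above(f,f), at(f), clear(c), clear(f), near(b), near(c), near(f), ready(b), ready(c)}

grab(f,f); tag(b,b)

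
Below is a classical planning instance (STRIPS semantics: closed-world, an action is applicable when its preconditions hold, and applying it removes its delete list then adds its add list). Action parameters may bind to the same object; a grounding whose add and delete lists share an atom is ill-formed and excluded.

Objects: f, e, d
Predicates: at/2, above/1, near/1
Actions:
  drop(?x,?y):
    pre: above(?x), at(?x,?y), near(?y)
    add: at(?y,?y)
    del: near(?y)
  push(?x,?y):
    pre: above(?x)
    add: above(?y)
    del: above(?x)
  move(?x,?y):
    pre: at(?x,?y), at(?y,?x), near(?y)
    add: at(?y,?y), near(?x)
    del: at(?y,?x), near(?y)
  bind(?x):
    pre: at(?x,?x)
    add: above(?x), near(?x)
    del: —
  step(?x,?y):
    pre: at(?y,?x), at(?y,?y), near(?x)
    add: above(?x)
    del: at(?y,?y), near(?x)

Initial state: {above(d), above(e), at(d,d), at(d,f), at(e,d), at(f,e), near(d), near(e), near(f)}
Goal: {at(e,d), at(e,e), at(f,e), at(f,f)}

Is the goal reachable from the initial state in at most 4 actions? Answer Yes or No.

Yes

1. drop(d,f)  →  {above(d), above(e), at(d,d), at(d,f), at(e,d), at(f,e), at(f,f), near(d), near(e)}
2. push(e,f)  →  {above(d), above(f), at(d,d), at(d,f), at(e,d), at(f,e), at(f,f), near(d), near(e)}
3. drop(f,e)  →  {above(d), above(f), at(d,d), at(d,f), at(e,d), at(e,e), at(f,e), at(f,f), near(d)}
optimal plan length = 3; 3 ≤ 4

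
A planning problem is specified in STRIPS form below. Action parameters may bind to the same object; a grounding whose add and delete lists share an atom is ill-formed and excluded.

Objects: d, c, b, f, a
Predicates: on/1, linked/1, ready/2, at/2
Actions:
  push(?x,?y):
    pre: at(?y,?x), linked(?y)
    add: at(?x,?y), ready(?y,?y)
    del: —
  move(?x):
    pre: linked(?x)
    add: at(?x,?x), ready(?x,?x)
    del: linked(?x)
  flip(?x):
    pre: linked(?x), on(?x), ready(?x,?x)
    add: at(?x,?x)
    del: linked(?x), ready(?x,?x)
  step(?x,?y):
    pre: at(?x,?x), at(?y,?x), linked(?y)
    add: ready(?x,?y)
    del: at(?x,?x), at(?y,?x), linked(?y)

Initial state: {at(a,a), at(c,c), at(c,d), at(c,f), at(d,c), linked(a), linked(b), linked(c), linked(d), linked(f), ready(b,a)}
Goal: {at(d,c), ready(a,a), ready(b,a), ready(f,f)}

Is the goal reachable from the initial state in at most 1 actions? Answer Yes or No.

No

1. push(a,a)  →  {at(a,a), at(c,c), at(c,d), at(c,f), at(d,c), linked(a), linked(b), linked(c), linked(d), linked(f), ready(a,a), ready(b,a)}
2. move(f)  →  {at(a,a), at(c,c), at(c,d), at(c,f), at(d,c), at(f,f), linked(a), linked(b), linked(c), linked(d), ready(a,a), ready(b,a), ready(f,f)}
optimal plan length = 2; 2 > 1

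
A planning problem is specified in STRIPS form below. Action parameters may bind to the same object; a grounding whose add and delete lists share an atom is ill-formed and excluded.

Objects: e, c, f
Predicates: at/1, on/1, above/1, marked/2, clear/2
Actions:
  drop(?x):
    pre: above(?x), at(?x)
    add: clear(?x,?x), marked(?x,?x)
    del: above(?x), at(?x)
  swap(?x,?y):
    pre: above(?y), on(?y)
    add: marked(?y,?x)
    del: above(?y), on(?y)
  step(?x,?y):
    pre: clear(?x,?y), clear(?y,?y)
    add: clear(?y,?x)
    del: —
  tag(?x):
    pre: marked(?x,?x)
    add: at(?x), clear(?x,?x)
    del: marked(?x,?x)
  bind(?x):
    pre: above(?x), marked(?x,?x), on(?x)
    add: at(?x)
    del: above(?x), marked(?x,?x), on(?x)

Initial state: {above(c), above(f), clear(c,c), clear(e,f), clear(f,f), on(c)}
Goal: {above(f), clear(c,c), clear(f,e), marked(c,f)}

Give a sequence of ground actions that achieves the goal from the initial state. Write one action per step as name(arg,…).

1. swap(f,c)  →  {above(f), clear(c,c), clear(e,f), clear(f,f), marked(c,f)}
2. step(e,f)  →  {above(f), clear(c,c), clear(e,f), clear(f,e), clear(f,f), marked(c,f)}

swap(f,c); step(e,f)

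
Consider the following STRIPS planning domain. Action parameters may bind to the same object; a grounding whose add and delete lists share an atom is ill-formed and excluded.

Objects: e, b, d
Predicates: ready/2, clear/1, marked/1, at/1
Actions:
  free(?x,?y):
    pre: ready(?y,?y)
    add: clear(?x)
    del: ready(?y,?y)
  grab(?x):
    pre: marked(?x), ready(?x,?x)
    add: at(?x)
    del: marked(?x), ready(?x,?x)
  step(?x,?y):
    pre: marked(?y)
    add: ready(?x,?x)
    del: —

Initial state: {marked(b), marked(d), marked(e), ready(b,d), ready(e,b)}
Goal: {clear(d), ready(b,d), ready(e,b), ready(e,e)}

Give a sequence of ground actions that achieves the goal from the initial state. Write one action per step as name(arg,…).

step(e,e); free(d,e); step(e,e)

1. step(e,e)  →  {marked(b), marked(d), marked(e), ready(b,d), ready(e,b), ready(e,e)}
2. free(d,e)  →  {clear(d), marked(b), marked(d), marked(e), ready(b,d), ready(e,b)}
3. step(e,e)  →  {clear(d), marked(b), marked(d), marked(e), ready(b,d), ready(e,b), ready(e,e)}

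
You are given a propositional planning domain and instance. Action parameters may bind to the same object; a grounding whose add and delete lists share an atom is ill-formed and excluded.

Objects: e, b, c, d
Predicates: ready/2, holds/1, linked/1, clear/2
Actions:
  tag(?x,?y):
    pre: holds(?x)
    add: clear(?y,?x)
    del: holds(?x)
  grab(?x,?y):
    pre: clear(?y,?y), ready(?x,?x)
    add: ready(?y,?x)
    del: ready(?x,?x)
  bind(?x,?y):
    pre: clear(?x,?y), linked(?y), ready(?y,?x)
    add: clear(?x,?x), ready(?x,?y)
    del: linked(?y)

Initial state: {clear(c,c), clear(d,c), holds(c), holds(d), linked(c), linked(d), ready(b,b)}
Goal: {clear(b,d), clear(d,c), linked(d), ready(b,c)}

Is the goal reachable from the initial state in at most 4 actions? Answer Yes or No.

1. tag(c,b)  →  {clear(b,c), clear(c,c), clear(d,c), holds(d), linked(c), linked(d), ready(b,b)}
2. tag(d,b)  →  {clear(b,c), clear(b,d), clear(c,c), clear(d,c), linked(c), linked(d), ready(b,b)}
3. grab(b,c)  →  {clear(b,c), clear(b,d), clear(c,c), clear(d,c), linked(c), linked(d), ready(c,b)}
4. bind(b,c)  →  {clear(b,b), clear(b,c), clear(b,d), clear(c,c), clear(d,c), linked(d), ready(b,c), ready(c,b)}
optimal plan length = 4; 4 ≤ 4

Yes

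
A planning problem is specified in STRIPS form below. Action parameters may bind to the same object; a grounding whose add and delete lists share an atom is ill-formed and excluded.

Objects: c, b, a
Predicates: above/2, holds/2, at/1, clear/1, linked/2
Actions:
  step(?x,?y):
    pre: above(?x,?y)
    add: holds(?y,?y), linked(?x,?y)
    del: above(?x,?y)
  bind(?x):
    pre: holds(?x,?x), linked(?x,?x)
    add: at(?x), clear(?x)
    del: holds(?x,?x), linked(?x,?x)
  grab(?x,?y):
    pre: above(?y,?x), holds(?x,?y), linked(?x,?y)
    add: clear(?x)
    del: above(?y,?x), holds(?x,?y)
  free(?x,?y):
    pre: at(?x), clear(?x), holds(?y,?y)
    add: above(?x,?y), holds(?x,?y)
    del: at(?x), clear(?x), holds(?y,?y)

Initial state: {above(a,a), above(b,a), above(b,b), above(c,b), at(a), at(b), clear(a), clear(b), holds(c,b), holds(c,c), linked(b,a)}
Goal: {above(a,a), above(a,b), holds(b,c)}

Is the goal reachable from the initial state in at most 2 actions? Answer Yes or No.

1. step(c,b)  →  {above(a,a), above(b,a), above(b,b), at(a), at(b), clear(a), clear(b), holds(b,b), holds(c,b), holds(c,c), linked(b,a), linked(c,b)}
2. free(b,c)  →  {above(a,a), above(b,a), above(b,b), above(b,c), at(a), clear(a), holds(b,b), holds(b,c), holds(c,b), linked(b,a), linked(c,b)}
3. free(a,b)  →  {above(a,a), above(a,b), above(b,a), above(b,b), above(b,c), holds(a,b), holds(b,c), holds(c,b), linked(b,a), linked(c,b)}
optimal plan length = 3; 3 > 2

No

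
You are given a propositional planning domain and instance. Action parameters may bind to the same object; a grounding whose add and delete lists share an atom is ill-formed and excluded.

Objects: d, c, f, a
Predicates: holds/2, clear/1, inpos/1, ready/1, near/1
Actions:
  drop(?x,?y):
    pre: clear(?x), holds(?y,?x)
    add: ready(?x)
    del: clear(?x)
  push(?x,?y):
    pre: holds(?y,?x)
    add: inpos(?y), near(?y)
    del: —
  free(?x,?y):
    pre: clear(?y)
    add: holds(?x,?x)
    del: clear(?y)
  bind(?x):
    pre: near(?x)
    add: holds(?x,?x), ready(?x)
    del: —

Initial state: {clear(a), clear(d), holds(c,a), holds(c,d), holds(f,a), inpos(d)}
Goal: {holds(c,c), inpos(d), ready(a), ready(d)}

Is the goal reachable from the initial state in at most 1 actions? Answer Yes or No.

1. drop(d,c)  →  {clear(a), holds(c,a), holds(c,d), holds(f,a), inpos(d), ready(d)}
2. drop(a,c)  →  {holds(c,a), holds(c,d), holds(f,a), inpos(d), ready(a), ready(d)}
3. push(d,c)  →  {holds(c,a), holds(c,d), holds(f,a), inpos(c), inpos(d), near(c), ready(a), ready(d)}
4. bind(c)  →  {holds(c,a), holds(c,c), holds(c,d), holds(f,a), inpos(c), inpos(d), near(c), ready(a), ready(c), ready(d)}
optimal plan length = 4; 4 > 1

No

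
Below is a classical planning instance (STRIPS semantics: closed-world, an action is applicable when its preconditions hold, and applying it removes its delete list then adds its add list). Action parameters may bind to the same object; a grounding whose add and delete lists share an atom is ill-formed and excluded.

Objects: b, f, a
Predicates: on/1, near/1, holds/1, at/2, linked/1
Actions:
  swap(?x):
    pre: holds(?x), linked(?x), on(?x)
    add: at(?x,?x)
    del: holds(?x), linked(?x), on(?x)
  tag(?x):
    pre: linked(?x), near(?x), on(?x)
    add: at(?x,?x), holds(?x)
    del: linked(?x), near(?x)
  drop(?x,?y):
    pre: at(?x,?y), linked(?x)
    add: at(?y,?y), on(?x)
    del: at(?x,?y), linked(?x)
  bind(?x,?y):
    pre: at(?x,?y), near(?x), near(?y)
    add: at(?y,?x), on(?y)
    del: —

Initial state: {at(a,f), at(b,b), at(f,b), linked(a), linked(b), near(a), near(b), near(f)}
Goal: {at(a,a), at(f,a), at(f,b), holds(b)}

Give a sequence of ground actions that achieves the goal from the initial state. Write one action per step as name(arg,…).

1. bind(b,b)  →  {at(a,f), at(b,b), at(f,b), linked(a), linked(b), near(a), near(b), near(f), on(b)}
2. tag(b)  →  {at(a,f), at(b,b), at(f,b), holds(b), linked(a), near(a), near(f), on(b)}
3. bind(a,f)  →  {at(a,f), at(b,b), at(f,a), at(f,b), holds(b), linked(a), near(a), near(f), on(b), on(f)}
4. bind(f,a)  →  {at(a,f), at(b,b), at(f,a), at(f,b), holds(b), linked(a), near(a), near(f), on(a), on(b), on(f)}
5. tag(a)  →  {at(a,a), at(a,f), at(b,b), at(f,a), at(f,b), holds(a), holds(b), near(f), on(a), on(b), on(f)}

bind(b,b); tag(b); bind(a,f); bind(f,a); tag(a)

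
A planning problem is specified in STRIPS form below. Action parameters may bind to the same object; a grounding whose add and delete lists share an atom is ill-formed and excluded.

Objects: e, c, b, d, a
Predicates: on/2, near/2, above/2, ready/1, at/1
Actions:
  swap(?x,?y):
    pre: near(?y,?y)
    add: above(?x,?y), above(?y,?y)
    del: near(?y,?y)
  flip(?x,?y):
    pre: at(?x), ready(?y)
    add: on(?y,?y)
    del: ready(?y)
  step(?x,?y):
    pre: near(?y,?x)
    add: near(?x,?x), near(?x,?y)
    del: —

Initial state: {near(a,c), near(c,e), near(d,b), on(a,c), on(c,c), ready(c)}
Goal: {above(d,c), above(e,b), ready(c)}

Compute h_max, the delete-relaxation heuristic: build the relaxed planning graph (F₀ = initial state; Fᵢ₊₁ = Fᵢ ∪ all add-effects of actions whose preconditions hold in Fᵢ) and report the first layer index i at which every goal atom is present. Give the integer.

F0 = init (6 atoms)
F1 = F0 ∪ {near(b,b), near(b,d), near(c,a), near(c,c), near(e,c), near(e,e)}  (12 atoms)
F2 = F1 ∪ {above(a,b), above(a,c), above(a,e), above(b,b), above(b,c), above(b,e), above(c,b), above(c,c), above(c,e), above(d,b), above(d,c), above(d,e), above(e,b), above(e,c), above(e,e), near(a,a), near(d,d)}  (29 atoms)
goal ⊆ F2  ⇒  h_max = 2

2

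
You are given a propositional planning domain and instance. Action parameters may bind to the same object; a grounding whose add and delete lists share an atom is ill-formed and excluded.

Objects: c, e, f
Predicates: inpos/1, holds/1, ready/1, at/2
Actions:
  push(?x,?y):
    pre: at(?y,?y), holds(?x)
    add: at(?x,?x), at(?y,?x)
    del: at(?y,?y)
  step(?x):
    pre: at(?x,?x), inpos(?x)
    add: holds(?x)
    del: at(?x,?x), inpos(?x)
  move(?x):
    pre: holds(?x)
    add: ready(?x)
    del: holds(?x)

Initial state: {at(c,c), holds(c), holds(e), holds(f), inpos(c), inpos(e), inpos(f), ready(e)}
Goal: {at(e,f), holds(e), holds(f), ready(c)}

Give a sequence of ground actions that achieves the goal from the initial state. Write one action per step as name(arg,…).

1. push(e,c)  →  {at(c,e), at(e,e), holds(c), holds(e), holds(f), inpos(c), inpos(e), inpos(f), ready(e)}
2. push(f,e)  →  {at(c,e), at(e,f), at(f,f), holds(c), holds(e), holds(f), inpos(c), inpos(e), inpos(f), ready(e)}
3. move(c)  →  {at(c,e), at(e,f), at(f,f), holds(e), holds(f), inpos(c), inpos(e), inpos(f), ready(c), ready(e)}

push(e,c); push(f,e); move(c)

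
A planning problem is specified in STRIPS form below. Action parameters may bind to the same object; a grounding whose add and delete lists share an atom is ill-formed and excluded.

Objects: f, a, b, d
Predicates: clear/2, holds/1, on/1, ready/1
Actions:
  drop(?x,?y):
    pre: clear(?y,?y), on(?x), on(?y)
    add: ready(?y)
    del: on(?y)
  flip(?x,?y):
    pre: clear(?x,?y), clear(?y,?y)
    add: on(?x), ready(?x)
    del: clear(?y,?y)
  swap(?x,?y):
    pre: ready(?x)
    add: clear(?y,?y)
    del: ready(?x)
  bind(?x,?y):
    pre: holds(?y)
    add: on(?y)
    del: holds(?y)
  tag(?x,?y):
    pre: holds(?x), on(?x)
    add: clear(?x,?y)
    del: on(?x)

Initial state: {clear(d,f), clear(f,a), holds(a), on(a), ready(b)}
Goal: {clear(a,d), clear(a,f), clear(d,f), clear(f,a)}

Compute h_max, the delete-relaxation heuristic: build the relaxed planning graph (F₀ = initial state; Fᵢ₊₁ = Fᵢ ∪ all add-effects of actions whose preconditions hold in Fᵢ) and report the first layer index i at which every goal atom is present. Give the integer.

1

F0 = init (5 atoms)
F1 = F0 ∪ {clear(a,a), clear(a,b), clear(a,d), clear(a,f), clear(b,b), clear(d,d), clear(f,f)}  (12 atoms)
goal ⊆ F1  ⇒  h_max = 1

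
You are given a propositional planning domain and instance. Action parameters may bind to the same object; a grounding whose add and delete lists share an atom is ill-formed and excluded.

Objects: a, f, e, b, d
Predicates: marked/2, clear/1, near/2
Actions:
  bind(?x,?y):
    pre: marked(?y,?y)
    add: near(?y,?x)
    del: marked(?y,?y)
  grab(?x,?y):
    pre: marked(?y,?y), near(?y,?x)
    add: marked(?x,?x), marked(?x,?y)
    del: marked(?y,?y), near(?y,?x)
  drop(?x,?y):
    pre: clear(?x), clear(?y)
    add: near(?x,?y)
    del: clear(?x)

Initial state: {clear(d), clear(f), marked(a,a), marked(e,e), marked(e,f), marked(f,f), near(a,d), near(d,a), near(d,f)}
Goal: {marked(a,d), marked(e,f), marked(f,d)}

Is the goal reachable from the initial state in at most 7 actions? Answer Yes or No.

1. bind(d,f)  →  {clear(d), clear(f), marked(a,a), marked(e,e), marked(e,f), near(a,d), near(d,a), near(d,f), near(f,d)}
2. grab(d,a)  →  {clear(d), clear(f), marked(d,a), marked(d,d), marked(e,e), marked(e,f), near(d,a), near(d,f), near(f,d)}
3. grab(f,d)  →  {clear(d), clear(f), marked(d,a), marked(e,e), marked(e,f), marked(f,d), marked(f,f), near(d,a), near(f,d)}
4. grab(d,f)  →  {clear(d), clear(f), marked(d,a), marked(d,d), marked(d,f), marked(e,e), marked(e,f), marked(f,d), near(d,a)}
5. grab(a,d)  →  {clear(d), clear(f), marked(a,a), marked(a,d), marked(d,a), marked(d,f), marked(e,e), marked(e,f), marked(f,d)}
optimal plan length = 5; 5 ≤ 7

Yes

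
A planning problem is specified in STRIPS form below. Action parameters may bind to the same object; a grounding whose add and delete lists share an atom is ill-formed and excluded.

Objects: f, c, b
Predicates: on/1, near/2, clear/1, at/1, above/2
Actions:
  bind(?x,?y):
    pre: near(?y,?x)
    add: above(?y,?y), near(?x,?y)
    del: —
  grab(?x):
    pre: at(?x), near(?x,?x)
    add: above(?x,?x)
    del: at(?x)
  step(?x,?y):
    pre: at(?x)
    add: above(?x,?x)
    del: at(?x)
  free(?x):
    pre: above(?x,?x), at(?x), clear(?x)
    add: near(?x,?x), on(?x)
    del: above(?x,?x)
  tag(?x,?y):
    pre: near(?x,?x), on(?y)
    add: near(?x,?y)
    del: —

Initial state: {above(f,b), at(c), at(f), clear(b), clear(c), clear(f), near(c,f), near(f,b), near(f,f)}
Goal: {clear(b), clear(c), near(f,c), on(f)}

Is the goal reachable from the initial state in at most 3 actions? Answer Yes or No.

Yes

1. bind(f,f)  →  {above(f,b), above(f,f), at(c), at(f), clear(b), clear(c), clear(f), near(c,f), near(f,b), near(f,f)}
2. bind(f,c)  →  {above(c,c), above(f,b), above(f,f), at(c), at(f), clear(b), clear(c), clear(f), near(c,f), near(f,b), near(f,c), near(f,f)}
3. free(f)  →  {above(c,c), above(f,b), at(c), at(f), clear(b), clear(c), clear(f), near(c,f), near(f,b), near(f,c), near(f,f), on(f)}
optimal plan length = 3; 3 ≤ 3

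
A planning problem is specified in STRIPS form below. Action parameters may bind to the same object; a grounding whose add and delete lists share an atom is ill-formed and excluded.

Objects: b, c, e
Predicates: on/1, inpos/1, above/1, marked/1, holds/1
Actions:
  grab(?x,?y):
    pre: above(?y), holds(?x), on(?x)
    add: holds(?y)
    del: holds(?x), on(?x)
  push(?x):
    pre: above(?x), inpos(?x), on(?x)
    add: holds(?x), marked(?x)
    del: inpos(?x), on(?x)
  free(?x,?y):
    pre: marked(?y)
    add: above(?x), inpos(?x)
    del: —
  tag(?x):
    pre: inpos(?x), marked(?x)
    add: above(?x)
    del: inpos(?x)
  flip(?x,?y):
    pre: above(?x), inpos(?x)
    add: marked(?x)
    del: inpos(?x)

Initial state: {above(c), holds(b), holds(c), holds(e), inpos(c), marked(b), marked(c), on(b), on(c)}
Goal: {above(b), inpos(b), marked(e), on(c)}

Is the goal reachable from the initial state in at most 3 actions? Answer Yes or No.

Yes

1. free(b,b)  →  {above(b), above(c), holds(b), holds(c), holds(e), inpos(b), inpos(c), marked(b), marked(c), on(b), on(c)}
2. free(e,b)  →  {above(b), above(c), above(e), holds(b), holds(c), holds(e), inpos(b), inpos(c), inpos(e), marked(b), marked(c), on(b), on(c)}
3. flip(e,b)  →  {above(b), above(c), above(e), holds(b), holds(c), holds(e), inpos(b), inpos(c), marked(b), marked(c), marked(e), on(b), on(c)}
optimal plan length = 3; 3 ≤ 3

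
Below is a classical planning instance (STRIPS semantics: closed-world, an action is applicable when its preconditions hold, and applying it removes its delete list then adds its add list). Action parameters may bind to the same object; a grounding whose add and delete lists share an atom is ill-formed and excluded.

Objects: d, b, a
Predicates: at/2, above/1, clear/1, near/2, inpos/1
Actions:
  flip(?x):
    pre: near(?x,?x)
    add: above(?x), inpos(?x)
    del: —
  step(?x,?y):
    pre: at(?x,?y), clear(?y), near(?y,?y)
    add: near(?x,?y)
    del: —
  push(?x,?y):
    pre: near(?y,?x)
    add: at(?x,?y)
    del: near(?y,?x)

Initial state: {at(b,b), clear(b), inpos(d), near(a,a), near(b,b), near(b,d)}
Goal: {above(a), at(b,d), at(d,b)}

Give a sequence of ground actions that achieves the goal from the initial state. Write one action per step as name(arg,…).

1. flip(a)  →  {above(a), at(b,b), clear(b), inpos(a), inpos(d), near(a,a), near(b,b), near(b,d)}
2. push(d,b)  →  {above(a), at(b,b), at(d,b), clear(b), inpos(a), inpos(d), near(a,a), near(b,b)}
3. step(d,b)  →  {above(a), at(b,b), at(d,b), clear(b), inpos(a), inpos(d), near(a,a), near(b,b), near(d,b)}
4. push(b,d)  →  {above(a), at(b,b), at(b,d), at(d,b), clear(b), inpos(a), inpos(d), near(a,a), near(b,b)}

flip(a); push(d,b); step(d,b); push(b,d)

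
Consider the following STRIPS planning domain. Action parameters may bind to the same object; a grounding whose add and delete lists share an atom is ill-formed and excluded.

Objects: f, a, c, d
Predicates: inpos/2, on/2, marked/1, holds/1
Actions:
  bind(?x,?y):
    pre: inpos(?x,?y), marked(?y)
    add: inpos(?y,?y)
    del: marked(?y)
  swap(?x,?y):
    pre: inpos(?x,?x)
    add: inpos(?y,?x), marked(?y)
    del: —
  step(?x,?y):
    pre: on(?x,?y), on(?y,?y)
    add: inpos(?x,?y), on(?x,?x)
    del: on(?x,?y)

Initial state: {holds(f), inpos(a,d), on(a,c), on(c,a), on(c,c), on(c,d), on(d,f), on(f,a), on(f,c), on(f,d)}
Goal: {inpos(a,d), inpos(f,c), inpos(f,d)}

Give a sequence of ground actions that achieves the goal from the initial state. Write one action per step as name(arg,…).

1. step(f,c)  →  {holds(f), inpos(a,d), inpos(f,c), on(a,c), on(c,a), on(c,c), on(c,d), on(d,f), on(f,a), on(f,d), on(f,f)}
2. step(d,f)  →  {holds(f), inpos(a,d), inpos(d,f), inpos(f,c), on(a,c), on(c,a), on(c,c), on(c,d), on(d,d), on(f,a), on(f,d), on(f,f)}
3. step(f,d)  →  {holds(f), inpos(a,d), inpos(d,f), inpos(f,c), inpos(f,d), on(a,c), on(c,a), on(c,c), on(c,d), on(d,d), on(f,a), on(f,f)}

step(f,c); step(d,f); step(f,d)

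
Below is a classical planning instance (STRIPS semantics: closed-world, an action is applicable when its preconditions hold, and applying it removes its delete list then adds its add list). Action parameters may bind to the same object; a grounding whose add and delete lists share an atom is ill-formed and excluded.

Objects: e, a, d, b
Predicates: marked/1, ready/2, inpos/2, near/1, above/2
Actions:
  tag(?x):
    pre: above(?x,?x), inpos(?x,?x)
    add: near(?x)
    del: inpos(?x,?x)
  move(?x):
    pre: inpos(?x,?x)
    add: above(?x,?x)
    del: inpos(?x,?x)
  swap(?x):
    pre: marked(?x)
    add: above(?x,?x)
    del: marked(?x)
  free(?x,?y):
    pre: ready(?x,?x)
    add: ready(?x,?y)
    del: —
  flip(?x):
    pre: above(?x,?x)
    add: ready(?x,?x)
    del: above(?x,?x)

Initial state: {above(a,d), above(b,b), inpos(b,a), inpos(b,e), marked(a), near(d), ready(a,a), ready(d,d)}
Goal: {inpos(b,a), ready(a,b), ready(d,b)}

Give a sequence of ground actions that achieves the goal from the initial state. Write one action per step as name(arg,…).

1. free(a,b)  →  {above(a,d), above(b,b), inpos(b,a), inpos(b,e), marked(a), near(d), ready(a,a), ready(a,b), ready(d,d)}
2. free(d,b)  →  {above(a,d), above(b,b), inpos(b,a), inpos(b,e), marked(a), near(d), ready(a,a), ready(a,b), ready(d,b), ready(d,d)}

free(a,b); free(d,b)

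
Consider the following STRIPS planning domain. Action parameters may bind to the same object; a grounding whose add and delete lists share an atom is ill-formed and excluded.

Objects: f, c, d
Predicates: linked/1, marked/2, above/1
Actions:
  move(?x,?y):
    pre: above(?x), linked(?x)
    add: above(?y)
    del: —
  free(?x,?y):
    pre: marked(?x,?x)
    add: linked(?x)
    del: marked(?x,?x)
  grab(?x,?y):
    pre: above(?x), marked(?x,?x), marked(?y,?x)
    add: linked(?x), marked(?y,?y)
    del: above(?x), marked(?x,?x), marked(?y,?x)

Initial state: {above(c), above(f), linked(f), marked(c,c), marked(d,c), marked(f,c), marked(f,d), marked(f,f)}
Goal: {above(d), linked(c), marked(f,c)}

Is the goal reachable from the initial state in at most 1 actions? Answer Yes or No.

No

1. move(f,d)  →  {above(c), above(d), above(f), linked(f), marked(c,c), marked(d,c), marked(f,c), marked(f,d), marked(f,f)}
2. free(c,f)  →  {above(c), above(d), above(f), linked(c), linked(f), marked(d,c), marked(f,c), marked(f,d), marked(f,f)}
optimal plan length = 2; 2 > 1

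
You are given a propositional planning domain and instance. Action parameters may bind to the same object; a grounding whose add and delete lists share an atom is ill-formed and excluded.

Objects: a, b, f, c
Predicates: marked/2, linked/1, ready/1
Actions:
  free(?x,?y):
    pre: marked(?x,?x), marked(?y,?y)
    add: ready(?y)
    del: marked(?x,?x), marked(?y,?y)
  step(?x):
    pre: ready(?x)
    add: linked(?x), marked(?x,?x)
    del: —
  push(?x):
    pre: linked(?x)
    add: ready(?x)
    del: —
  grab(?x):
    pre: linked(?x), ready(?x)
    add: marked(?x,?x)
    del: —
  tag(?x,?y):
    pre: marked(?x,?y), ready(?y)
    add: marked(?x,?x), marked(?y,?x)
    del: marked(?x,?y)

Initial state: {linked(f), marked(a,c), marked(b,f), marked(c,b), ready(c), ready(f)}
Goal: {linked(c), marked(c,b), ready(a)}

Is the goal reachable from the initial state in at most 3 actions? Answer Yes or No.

Yes

1. step(c)  →  {linked(c), linked(f), marked(a,c), marked(b,f), marked(c,b), marked(c,c), ready(c), ready(f)}
2. tag(a,c)  →  {linked(c), linked(f), marked(a,a), marked(b,f), marked(c,a), marked(c,b), marked(c,c), ready(c), ready(f)}
3. free(a,a)  →  {linked(c), linked(f), marked(b,f), marked(c,a), marked(c,b), marked(c,c), ready(a), ready(c), ready(f)}
optimal plan length = 3; 3 ≤ 3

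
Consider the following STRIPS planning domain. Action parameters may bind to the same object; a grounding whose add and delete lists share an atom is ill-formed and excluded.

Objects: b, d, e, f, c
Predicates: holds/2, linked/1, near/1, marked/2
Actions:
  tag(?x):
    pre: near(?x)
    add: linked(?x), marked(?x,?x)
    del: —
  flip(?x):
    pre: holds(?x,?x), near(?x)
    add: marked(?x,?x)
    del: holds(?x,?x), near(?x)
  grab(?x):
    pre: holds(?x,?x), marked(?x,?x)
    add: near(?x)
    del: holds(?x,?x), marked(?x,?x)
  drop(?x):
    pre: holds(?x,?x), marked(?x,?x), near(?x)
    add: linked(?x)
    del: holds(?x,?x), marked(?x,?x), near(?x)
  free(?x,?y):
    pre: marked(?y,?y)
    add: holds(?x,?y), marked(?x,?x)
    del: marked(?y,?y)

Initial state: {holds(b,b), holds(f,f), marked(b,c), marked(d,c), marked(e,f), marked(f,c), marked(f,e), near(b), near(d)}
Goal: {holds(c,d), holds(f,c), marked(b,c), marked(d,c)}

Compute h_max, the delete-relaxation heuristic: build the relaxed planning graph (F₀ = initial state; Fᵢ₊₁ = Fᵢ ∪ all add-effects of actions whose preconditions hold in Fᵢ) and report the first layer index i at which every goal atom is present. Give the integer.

3

F0 = init (9 atoms)
F1 = F0 ∪ {linked(b), linked(d), marked(b,b), marked(d,d)}  (13 atoms)
F2 = F1 ∪ {holds(b,d), holds(c,b), holds(c,d), holds(d,b), holds(e,b), holds(e,d), holds(f,b), holds(f,d), marked(c,c), marked(e,e), marked(f,f)}  (24 atoms)
F3 = F2 ∪ {holds(b,c), holds(b,e), holds(b,f), holds(c,e), holds(c,f), holds(d,c), holds(d,e), holds(d,f), holds(e,c), holds(e,f), holds(f,c), holds(f,e), near(f)}  (37 atoms)
goal ⊆ F3  ⇒  h_max = 3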